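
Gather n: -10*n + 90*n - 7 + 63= 80*n + 56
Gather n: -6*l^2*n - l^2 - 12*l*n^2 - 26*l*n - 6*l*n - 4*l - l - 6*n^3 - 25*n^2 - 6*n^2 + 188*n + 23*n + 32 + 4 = -l^2 - 5*l - 6*n^3 + n^2*(-12*l - 31) + n*(-6*l^2 - 32*l + 211) + 36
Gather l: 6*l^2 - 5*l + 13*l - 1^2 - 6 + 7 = 6*l^2 + 8*l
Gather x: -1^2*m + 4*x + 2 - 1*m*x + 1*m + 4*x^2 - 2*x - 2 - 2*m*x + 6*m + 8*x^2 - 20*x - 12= 6*m + 12*x^2 + x*(-3*m - 18) - 12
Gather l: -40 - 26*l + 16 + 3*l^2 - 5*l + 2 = 3*l^2 - 31*l - 22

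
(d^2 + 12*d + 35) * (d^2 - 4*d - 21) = d^4 + 8*d^3 - 34*d^2 - 392*d - 735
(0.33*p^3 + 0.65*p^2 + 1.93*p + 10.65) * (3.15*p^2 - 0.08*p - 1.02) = 1.0395*p^5 + 2.0211*p^4 + 5.6909*p^3 + 32.7301*p^2 - 2.8206*p - 10.863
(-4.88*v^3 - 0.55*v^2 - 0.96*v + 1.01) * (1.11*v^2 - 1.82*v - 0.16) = -5.4168*v^5 + 8.2711*v^4 + 0.7162*v^3 + 2.9563*v^2 - 1.6846*v - 0.1616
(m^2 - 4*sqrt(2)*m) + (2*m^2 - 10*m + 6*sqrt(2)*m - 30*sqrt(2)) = 3*m^2 - 10*m + 2*sqrt(2)*m - 30*sqrt(2)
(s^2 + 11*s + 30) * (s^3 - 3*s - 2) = s^5 + 11*s^4 + 27*s^3 - 35*s^2 - 112*s - 60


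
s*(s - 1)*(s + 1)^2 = s^4 + s^3 - s^2 - s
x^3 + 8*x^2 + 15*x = x*(x + 3)*(x + 5)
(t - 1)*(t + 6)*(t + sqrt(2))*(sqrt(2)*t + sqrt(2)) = sqrt(2)*t^4 + 2*t^3 + 6*sqrt(2)*t^3 - sqrt(2)*t^2 + 12*t^2 - 6*sqrt(2)*t - 2*t - 12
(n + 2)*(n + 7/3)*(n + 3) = n^3 + 22*n^2/3 + 53*n/3 + 14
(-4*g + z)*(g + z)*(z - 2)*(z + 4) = -4*g^2*z^2 - 8*g^2*z + 32*g^2 - 3*g*z^3 - 6*g*z^2 + 24*g*z + z^4 + 2*z^3 - 8*z^2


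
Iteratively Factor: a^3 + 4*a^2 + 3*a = (a + 1)*(a^2 + 3*a) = a*(a + 1)*(a + 3)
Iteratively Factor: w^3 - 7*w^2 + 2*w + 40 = (w - 5)*(w^2 - 2*w - 8) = (w - 5)*(w - 4)*(w + 2)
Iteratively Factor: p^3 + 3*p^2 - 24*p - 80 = (p + 4)*(p^2 - p - 20) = (p - 5)*(p + 4)*(p + 4)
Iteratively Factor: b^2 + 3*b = (b + 3)*(b)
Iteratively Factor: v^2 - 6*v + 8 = (v - 2)*(v - 4)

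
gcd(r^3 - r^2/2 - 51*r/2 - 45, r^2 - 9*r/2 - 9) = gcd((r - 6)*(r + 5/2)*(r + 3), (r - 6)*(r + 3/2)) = r - 6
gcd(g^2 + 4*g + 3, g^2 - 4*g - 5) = g + 1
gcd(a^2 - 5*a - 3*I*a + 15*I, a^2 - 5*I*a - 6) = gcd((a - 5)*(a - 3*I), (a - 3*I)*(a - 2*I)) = a - 3*I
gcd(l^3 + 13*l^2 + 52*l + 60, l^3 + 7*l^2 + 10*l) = l^2 + 7*l + 10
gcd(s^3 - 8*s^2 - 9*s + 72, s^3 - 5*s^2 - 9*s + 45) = s^2 - 9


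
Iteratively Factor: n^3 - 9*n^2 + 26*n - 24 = (n - 3)*(n^2 - 6*n + 8) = (n - 3)*(n - 2)*(n - 4)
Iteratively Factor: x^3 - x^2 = (x - 1)*(x^2) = x*(x - 1)*(x)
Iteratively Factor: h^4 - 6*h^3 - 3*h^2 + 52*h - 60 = (h - 2)*(h^3 - 4*h^2 - 11*h + 30) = (h - 5)*(h - 2)*(h^2 + h - 6) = (h - 5)*(h - 2)*(h + 3)*(h - 2)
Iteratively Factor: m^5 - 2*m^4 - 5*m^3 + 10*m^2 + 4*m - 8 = (m - 2)*(m^4 - 5*m^2 + 4) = (m - 2)*(m + 2)*(m^3 - 2*m^2 - m + 2) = (m - 2)*(m + 1)*(m + 2)*(m^2 - 3*m + 2) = (m - 2)*(m - 1)*(m + 1)*(m + 2)*(m - 2)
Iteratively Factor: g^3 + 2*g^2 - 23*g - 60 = (g + 4)*(g^2 - 2*g - 15) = (g + 3)*(g + 4)*(g - 5)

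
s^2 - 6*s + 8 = (s - 4)*(s - 2)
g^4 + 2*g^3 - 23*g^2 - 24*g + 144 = (g - 3)^2*(g + 4)^2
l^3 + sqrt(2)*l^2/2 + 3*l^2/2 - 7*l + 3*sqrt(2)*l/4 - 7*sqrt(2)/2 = (l - 2)*(l + 7/2)*(l + sqrt(2)/2)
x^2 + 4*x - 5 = (x - 1)*(x + 5)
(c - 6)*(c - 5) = c^2 - 11*c + 30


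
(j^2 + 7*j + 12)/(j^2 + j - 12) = (j + 3)/(j - 3)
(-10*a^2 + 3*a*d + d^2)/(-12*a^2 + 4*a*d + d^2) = (5*a + d)/(6*a + d)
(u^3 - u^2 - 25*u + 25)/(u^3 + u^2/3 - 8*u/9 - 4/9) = 9*(u^2 - 25)/(9*u^2 + 12*u + 4)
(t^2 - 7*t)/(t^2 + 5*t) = (t - 7)/(t + 5)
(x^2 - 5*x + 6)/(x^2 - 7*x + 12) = (x - 2)/(x - 4)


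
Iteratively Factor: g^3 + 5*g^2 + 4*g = (g + 1)*(g^2 + 4*g) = (g + 1)*(g + 4)*(g)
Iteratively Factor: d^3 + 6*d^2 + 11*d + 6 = (d + 3)*(d^2 + 3*d + 2) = (d + 1)*(d + 3)*(d + 2)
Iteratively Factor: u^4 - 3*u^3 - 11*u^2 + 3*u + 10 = (u - 5)*(u^3 + 2*u^2 - u - 2) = (u - 5)*(u + 1)*(u^2 + u - 2) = (u - 5)*(u + 1)*(u + 2)*(u - 1)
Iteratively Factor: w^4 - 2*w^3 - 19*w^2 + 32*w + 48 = (w - 4)*(w^3 + 2*w^2 - 11*w - 12) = (w - 4)*(w - 3)*(w^2 + 5*w + 4) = (w - 4)*(w - 3)*(w + 4)*(w + 1)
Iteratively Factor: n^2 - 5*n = (n)*(n - 5)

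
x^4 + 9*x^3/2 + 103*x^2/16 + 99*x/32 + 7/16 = (x + 1/4)*(x + 1/2)*(x + 7/4)*(x + 2)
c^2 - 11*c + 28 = (c - 7)*(c - 4)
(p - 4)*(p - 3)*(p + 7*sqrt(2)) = p^3 - 7*p^2 + 7*sqrt(2)*p^2 - 49*sqrt(2)*p + 12*p + 84*sqrt(2)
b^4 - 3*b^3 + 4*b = b*(b - 2)^2*(b + 1)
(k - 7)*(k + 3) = k^2 - 4*k - 21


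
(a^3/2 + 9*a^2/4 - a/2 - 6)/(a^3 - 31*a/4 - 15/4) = (-2*a^3 - 9*a^2 + 2*a + 24)/(-4*a^3 + 31*a + 15)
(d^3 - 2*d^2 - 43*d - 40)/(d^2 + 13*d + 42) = (d^3 - 2*d^2 - 43*d - 40)/(d^2 + 13*d + 42)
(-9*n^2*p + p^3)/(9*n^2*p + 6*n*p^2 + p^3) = (-3*n + p)/(3*n + p)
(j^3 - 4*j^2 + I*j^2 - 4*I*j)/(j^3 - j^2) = (j^2 + j*(-4 + I) - 4*I)/(j*(j - 1))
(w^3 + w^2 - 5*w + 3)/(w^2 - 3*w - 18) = (w^2 - 2*w + 1)/(w - 6)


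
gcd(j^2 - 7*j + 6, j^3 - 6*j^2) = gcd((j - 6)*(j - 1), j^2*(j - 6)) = j - 6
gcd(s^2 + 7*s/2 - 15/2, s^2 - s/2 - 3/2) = s - 3/2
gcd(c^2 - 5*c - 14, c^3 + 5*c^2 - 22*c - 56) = c + 2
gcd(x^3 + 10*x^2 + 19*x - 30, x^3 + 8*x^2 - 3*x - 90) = x^2 + 11*x + 30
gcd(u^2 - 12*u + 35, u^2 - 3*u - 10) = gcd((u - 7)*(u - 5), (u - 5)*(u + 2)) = u - 5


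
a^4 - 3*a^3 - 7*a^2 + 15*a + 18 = (a - 3)^2*(a + 1)*(a + 2)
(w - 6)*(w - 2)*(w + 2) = w^3 - 6*w^2 - 4*w + 24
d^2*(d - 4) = d^3 - 4*d^2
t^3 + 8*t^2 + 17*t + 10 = (t + 1)*(t + 2)*(t + 5)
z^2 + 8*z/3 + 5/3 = (z + 1)*(z + 5/3)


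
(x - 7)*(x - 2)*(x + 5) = x^3 - 4*x^2 - 31*x + 70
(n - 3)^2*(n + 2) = n^3 - 4*n^2 - 3*n + 18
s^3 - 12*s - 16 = (s - 4)*(s + 2)^2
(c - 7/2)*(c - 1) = c^2 - 9*c/2 + 7/2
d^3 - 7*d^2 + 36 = (d - 6)*(d - 3)*(d + 2)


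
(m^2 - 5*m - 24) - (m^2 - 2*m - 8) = -3*m - 16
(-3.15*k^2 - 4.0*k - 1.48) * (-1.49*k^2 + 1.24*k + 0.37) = 4.6935*k^4 + 2.054*k^3 - 3.9203*k^2 - 3.3152*k - 0.5476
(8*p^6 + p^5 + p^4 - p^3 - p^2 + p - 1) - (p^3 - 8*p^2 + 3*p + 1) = 8*p^6 + p^5 + p^4 - 2*p^3 + 7*p^2 - 2*p - 2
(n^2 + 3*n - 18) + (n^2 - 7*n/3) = 2*n^2 + 2*n/3 - 18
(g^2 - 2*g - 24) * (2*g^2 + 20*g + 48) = 2*g^4 + 16*g^3 - 40*g^2 - 576*g - 1152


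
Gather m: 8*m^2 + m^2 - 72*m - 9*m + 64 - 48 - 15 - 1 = 9*m^2 - 81*m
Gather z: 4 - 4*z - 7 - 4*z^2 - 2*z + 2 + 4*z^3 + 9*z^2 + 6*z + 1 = 4*z^3 + 5*z^2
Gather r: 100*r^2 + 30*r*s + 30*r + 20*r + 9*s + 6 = 100*r^2 + r*(30*s + 50) + 9*s + 6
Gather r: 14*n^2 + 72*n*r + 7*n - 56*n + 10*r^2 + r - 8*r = 14*n^2 - 49*n + 10*r^2 + r*(72*n - 7)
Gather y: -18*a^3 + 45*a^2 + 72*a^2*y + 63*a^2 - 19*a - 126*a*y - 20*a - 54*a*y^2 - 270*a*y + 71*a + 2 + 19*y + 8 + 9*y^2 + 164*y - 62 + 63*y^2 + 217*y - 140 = -18*a^3 + 108*a^2 + 32*a + y^2*(72 - 54*a) + y*(72*a^2 - 396*a + 400) - 192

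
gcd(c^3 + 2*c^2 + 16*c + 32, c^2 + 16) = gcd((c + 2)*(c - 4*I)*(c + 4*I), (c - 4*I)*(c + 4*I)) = c^2 + 16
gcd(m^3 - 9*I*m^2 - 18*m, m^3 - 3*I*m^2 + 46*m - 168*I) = m - 6*I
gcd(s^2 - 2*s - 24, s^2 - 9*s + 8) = 1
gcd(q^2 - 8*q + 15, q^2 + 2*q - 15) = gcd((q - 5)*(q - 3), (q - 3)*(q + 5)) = q - 3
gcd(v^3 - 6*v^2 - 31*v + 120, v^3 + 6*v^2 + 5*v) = v + 5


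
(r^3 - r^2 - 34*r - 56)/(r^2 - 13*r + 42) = (r^2 + 6*r + 8)/(r - 6)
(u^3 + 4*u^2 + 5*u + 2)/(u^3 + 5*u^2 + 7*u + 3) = (u + 2)/(u + 3)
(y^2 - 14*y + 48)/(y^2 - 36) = (y - 8)/(y + 6)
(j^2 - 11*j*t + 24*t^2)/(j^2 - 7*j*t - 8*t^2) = (j - 3*t)/(j + t)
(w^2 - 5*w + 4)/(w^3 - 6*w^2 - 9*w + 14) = (w - 4)/(w^2 - 5*w - 14)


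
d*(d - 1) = d^2 - d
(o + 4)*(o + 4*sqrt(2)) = o^2 + 4*o + 4*sqrt(2)*o + 16*sqrt(2)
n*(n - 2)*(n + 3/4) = n^3 - 5*n^2/4 - 3*n/2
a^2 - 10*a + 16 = (a - 8)*(a - 2)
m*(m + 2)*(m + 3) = m^3 + 5*m^2 + 6*m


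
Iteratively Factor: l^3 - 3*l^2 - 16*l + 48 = (l - 4)*(l^2 + l - 12) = (l - 4)*(l - 3)*(l + 4)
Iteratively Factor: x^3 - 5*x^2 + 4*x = (x)*(x^2 - 5*x + 4) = x*(x - 4)*(x - 1)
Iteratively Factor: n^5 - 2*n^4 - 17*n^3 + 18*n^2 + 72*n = (n)*(n^4 - 2*n^3 - 17*n^2 + 18*n + 72) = n*(n - 3)*(n^3 + n^2 - 14*n - 24) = n*(n - 4)*(n - 3)*(n^2 + 5*n + 6) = n*(n - 4)*(n - 3)*(n + 2)*(n + 3)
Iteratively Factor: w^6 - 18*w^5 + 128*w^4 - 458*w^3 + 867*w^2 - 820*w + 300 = (w - 2)*(w^5 - 16*w^4 + 96*w^3 - 266*w^2 + 335*w - 150) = (w - 2)^2*(w^4 - 14*w^3 + 68*w^2 - 130*w + 75) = (w - 5)*(w - 2)^2*(w^3 - 9*w^2 + 23*w - 15) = (w - 5)^2*(w - 2)^2*(w^2 - 4*w + 3) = (w - 5)^2*(w - 3)*(w - 2)^2*(w - 1)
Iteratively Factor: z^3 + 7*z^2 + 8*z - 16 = (z - 1)*(z^2 + 8*z + 16) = (z - 1)*(z + 4)*(z + 4)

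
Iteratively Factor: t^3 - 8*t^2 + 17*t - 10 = (t - 5)*(t^2 - 3*t + 2) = (t - 5)*(t - 2)*(t - 1)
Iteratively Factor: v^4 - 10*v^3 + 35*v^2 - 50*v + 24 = (v - 1)*(v^3 - 9*v^2 + 26*v - 24) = (v - 2)*(v - 1)*(v^2 - 7*v + 12) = (v - 3)*(v - 2)*(v - 1)*(v - 4)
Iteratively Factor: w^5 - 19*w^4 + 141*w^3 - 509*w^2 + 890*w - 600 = (w - 5)*(w^4 - 14*w^3 + 71*w^2 - 154*w + 120) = (w - 5)^2*(w^3 - 9*w^2 + 26*w - 24) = (w - 5)^2*(w - 3)*(w^2 - 6*w + 8) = (w - 5)^2*(w - 3)*(w - 2)*(w - 4)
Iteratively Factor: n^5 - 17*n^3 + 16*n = (n)*(n^4 - 17*n^2 + 16) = n*(n - 1)*(n^3 + n^2 - 16*n - 16) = n*(n - 1)*(n + 1)*(n^2 - 16) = n*(n - 1)*(n + 1)*(n + 4)*(n - 4)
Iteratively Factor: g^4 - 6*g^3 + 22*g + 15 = (g - 3)*(g^3 - 3*g^2 - 9*g - 5) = (g - 5)*(g - 3)*(g^2 + 2*g + 1) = (g - 5)*(g - 3)*(g + 1)*(g + 1)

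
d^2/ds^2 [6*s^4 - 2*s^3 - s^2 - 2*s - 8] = 72*s^2 - 12*s - 2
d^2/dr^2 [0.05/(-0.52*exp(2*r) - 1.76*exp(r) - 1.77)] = ((0.104*exp(r) + 0.088)*(0.52*exp(2*r) + 1.76*exp(r) + 1.77) - 0.05*(1.04*exp(r) + 1.76)*(2.08*exp(r) + 3.52)*exp(r))*exp(r)/(0.52*exp(2*r) + 1.76*exp(r) + 1.77)^3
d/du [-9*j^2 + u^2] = 2*u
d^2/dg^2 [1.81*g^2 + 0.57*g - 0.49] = 3.62000000000000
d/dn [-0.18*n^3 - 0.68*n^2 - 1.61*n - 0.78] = -0.54*n^2 - 1.36*n - 1.61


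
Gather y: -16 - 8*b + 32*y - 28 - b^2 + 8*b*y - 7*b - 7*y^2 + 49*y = -b^2 - 15*b - 7*y^2 + y*(8*b + 81) - 44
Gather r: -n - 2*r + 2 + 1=-n - 2*r + 3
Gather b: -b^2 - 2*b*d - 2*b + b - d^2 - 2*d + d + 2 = -b^2 + b*(-2*d - 1) - d^2 - d + 2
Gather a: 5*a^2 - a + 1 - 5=5*a^2 - a - 4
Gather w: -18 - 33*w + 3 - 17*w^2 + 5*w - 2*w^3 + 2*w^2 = -2*w^3 - 15*w^2 - 28*w - 15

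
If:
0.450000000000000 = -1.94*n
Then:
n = -0.23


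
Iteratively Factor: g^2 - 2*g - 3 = (g - 3)*(g + 1)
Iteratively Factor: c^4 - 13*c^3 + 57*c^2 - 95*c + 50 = (c - 5)*(c^3 - 8*c^2 + 17*c - 10) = (c - 5)*(c - 1)*(c^2 - 7*c + 10) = (c - 5)^2*(c - 1)*(c - 2)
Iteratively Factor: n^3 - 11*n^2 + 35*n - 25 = (n - 5)*(n^2 - 6*n + 5) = (n - 5)*(n - 1)*(n - 5)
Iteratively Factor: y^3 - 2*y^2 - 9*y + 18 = (y + 3)*(y^2 - 5*y + 6) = (y - 3)*(y + 3)*(y - 2)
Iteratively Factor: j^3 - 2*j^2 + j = (j - 1)*(j^2 - j) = (j - 1)^2*(j)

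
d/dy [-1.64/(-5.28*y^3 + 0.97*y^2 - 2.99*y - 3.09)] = (-25.9776*y^2 + 3.1816*y - 4.9036)/(5.28*y^3 - 0.97*y^2 + 2.99*y + 3.09)^2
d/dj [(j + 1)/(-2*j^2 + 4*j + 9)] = (-2*j^2 + 4*j + 4*(j - 1)*(j + 1) + 9)/(-2*j^2 + 4*j + 9)^2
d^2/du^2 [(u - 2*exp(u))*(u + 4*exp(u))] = 2*u*exp(u) - 32*exp(2*u) + 4*exp(u) + 2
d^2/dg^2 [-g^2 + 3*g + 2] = -2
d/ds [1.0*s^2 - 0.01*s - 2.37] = 2.0*s - 0.01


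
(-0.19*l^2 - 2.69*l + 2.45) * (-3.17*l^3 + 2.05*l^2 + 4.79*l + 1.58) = 0.6023*l^5 + 8.1378*l^4 - 14.1911*l^3 - 8.1628*l^2 + 7.4853*l + 3.871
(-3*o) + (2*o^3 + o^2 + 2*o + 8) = 2*o^3 + o^2 - o + 8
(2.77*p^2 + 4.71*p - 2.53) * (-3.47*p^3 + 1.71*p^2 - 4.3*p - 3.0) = -9.6119*p^5 - 11.607*p^4 + 4.9222*p^3 - 32.8893*p^2 - 3.251*p + 7.59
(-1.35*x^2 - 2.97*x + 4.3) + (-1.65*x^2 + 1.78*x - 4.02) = -3.0*x^2 - 1.19*x + 0.28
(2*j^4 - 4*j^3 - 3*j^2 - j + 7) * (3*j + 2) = 6*j^5 - 8*j^4 - 17*j^3 - 9*j^2 + 19*j + 14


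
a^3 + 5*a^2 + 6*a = a*(a + 2)*(a + 3)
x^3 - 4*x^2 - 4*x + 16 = (x - 4)*(x - 2)*(x + 2)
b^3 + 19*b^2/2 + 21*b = b*(b + 7/2)*(b + 6)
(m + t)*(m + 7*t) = m^2 + 8*m*t + 7*t^2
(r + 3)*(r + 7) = r^2 + 10*r + 21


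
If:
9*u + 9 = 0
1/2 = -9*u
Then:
No Solution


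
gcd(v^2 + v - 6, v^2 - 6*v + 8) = v - 2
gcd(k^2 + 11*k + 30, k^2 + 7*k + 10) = k + 5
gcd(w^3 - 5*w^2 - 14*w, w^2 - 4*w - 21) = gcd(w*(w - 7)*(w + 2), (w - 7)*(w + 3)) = w - 7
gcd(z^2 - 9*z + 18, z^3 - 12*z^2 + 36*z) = z - 6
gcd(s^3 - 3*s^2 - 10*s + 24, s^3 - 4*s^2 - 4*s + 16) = s^2 - 6*s + 8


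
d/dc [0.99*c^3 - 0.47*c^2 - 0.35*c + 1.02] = 2.97*c^2 - 0.94*c - 0.35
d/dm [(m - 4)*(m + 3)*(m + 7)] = 3*m^2 + 12*m - 19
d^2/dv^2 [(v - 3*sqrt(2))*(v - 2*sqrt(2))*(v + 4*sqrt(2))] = 6*v - 2*sqrt(2)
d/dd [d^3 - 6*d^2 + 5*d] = 3*d^2 - 12*d + 5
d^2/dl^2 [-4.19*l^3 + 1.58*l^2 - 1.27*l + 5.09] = 3.16 - 25.14*l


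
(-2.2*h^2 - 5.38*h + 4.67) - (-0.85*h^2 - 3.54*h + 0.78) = -1.35*h^2 - 1.84*h + 3.89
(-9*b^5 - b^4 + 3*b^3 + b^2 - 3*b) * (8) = -72*b^5 - 8*b^4 + 24*b^3 + 8*b^2 - 24*b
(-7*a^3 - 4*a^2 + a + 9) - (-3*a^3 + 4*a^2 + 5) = -4*a^3 - 8*a^2 + a + 4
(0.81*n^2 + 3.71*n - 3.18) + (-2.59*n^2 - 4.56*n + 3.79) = -1.78*n^2 - 0.85*n + 0.61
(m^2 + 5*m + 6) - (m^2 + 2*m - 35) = 3*m + 41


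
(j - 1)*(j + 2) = j^2 + j - 2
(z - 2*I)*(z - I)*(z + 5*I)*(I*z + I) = I*z^4 - 2*z^3 + I*z^3 - 2*z^2 + 13*I*z^2 + 10*z + 13*I*z + 10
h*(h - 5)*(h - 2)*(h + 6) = h^4 - h^3 - 32*h^2 + 60*h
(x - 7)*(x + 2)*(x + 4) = x^3 - x^2 - 34*x - 56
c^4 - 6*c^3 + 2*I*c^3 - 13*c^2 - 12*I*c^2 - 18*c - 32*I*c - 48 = (c - 8)*(c + 2)*(c - I)*(c + 3*I)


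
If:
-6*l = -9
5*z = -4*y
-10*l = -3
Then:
No Solution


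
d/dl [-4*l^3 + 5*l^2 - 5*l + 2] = -12*l^2 + 10*l - 5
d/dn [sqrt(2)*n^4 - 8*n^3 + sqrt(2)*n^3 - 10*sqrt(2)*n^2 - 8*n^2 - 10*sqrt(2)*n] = 4*sqrt(2)*n^3 - 24*n^2 + 3*sqrt(2)*n^2 - 20*sqrt(2)*n - 16*n - 10*sqrt(2)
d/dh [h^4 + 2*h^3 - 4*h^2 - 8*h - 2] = 4*h^3 + 6*h^2 - 8*h - 8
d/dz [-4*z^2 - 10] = -8*z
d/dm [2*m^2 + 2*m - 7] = 4*m + 2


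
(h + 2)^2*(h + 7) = h^3 + 11*h^2 + 32*h + 28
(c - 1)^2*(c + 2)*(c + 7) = c^4 + 7*c^3 - 3*c^2 - 19*c + 14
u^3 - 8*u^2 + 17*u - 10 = (u - 5)*(u - 2)*(u - 1)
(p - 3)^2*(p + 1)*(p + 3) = p^4 - 2*p^3 - 12*p^2 + 18*p + 27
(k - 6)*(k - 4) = k^2 - 10*k + 24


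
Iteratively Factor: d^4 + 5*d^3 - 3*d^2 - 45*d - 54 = (d + 2)*(d^3 + 3*d^2 - 9*d - 27) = (d - 3)*(d + 2)*(d^2 + 6*d + 9) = (d - 3)*(d + 2)*(d + 3)*(d + 3)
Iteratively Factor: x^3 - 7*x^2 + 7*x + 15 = (x - 5)*(x^2 - 2*x - 3) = (x - 5)*(x - 3)*(x + 1)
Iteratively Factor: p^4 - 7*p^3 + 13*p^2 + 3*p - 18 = (p - 2)*(p^3 - 5*p^2 + 3*p + 9) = (p - 2)*(p + 1)*(p^2 - 6*p + 9) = (p - 3)*(p - 2)*(p + 1)*(p - 3)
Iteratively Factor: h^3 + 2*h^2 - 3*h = (h - 1)*(h^2 + 3*h) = h*(h - 1)*(h + 3)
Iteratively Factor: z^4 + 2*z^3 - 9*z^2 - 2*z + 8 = (z + 1)*(z^3 + z^2 - 10*z + 8) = (z - 1)*(z + 1)*(z^2 + 2*z - 8) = (z - 2)*(z - 1)*(z + 1)*(z + 4)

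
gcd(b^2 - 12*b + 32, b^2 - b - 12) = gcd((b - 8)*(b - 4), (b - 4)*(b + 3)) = b - 4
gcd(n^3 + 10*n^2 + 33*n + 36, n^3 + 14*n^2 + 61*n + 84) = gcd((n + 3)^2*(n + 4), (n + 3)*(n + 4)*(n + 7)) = n^2 + 7*n + 12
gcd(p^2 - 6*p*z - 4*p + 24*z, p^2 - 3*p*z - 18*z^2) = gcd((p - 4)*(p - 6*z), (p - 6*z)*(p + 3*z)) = -p + 6*z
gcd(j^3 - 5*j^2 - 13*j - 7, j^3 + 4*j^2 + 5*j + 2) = j^2 + 2*j + 1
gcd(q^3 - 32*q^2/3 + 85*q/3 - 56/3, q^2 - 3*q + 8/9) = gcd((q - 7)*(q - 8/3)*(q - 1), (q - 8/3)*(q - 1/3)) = q - 8/3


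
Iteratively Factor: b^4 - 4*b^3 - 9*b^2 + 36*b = (b - 3)*(b^3 - b^2 - 12*b) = (b - 4)*(b - 3)*(b^2 + 3*b) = (b - 4)*(b - 3)*(b + 3)*(b)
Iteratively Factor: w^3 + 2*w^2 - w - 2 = (w + 2)*(w^2 - 1) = (w - 1)*(w + 2)*(w + 1)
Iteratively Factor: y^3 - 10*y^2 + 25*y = (y - 5)*(y^2 - 5*y) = (y - 5)^2*(y)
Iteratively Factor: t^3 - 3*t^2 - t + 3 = (t + 1)*(t^2 - 4*t + 3) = (t - 1)*(t + 1)*(t - 3)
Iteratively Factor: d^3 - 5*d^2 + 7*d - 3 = (d - 1)*(d^2 - 4*d + 3) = (d - 3)*(d - 1)*(d - 1)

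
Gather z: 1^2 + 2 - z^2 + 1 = 4 - z^2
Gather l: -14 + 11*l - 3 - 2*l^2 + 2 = -2*l^2 + 11*l - 15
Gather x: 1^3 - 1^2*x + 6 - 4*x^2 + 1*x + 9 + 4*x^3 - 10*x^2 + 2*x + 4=4*x^3 - 14*x^2 + 2*x + 20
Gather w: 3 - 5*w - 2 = 1 - 5*w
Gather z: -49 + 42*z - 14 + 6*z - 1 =48*z - 64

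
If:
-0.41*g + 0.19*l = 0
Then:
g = 0.463414634146341*l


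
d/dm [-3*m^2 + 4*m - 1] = 4 - 6*m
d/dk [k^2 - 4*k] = 2*k - 4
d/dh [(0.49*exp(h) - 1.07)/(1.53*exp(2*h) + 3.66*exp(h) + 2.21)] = (-0.7497*exp(2*h) + 3.2742*exp(h) + 4.9991)*exp(h)/(2.3409*exp(4*h) + 11.1996*exp(3*h) + 20.1582*exp(2*h) + 16.1772*exp(h) + 4.8841)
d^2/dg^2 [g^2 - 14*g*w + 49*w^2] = 2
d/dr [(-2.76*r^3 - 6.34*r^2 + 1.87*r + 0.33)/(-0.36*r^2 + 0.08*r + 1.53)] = (0.9936*r^4 - 0.4416*r^3 - 12.5024*r^2 - 19.1628*r + 2.8347)/(0.1296*r^4 - 0.0576*r^3 - 1.0952*r^2 + 0.2448*r + 2.3409)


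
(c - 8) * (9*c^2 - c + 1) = 9*c^3 - 73*c^2 + 9*c - 8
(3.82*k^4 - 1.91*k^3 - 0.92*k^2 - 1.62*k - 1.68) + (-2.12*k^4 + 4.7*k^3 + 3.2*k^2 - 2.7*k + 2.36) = 1.7*k^4 + 2.79*k^3 + 2.28*k^2 - 4.32*k + 0.68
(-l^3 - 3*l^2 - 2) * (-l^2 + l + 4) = l^5 + 2*l^4 - 7*l^3 - 10*l^2 - 2*l - 8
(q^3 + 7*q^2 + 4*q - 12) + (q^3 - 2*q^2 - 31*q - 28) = 2*q^3 + 5*q^2 - 27*q - 40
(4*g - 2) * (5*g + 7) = 20*g^2 + 18*g - 14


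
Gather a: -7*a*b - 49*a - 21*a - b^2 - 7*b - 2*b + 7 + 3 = a*(-7*b - 70) - b^2 - 9*b + 10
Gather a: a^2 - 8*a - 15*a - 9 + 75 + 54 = a^2 - 23*a + 120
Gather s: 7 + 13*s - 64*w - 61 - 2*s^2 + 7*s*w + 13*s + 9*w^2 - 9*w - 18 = -2*s^2 + s*(7*w + 26) + 9*w^2 - 73*w - 72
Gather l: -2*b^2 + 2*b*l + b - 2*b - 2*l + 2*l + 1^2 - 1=-2*b^2 + 2*b*l - b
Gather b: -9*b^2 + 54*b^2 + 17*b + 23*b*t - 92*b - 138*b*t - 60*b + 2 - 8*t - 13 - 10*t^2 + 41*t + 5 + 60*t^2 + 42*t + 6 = 45*b^2 + b*(-115*t - 135) + 50*t^2 + 75*t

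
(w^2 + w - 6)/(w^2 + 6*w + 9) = (w - 2)/(w + 3)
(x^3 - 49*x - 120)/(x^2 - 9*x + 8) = (x^2 + 8*x + 15)/(x - 1)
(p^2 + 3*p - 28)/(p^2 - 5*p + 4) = (p + 7)/(p - 1)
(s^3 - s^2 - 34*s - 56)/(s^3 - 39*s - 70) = (s + 4)/(s + 5)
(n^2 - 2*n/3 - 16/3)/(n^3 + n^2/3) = (3*n^2 - 2*n - 16)/(n^2*(3*n + 1))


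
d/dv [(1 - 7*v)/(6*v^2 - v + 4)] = (-42*v^2 + 7*v + (7*v - 1)*(12*v - 1) - 28)/(6*v^2 - v + 4)^2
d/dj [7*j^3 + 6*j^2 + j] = 21*j^2 + 12*j + 1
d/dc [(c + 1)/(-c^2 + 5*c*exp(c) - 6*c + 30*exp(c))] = (-c^2 + 5*c*exp(c) - 6*c - (c + 1)*(5*c*exp(c) - 2*c + 35*exp(c) - 6) + 30*exp(c))/(c^2 - 5*c*exp(c) + 6*c - 30*exp(c))^2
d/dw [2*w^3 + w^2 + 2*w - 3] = 6*w^2 + 2*w + 2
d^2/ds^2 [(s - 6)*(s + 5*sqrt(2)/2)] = 2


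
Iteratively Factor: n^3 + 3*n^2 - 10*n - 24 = (n + 4)*(n^2 - n - 6) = (n - 3)*(n + 4)*(n + 2)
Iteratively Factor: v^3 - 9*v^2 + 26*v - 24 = (v - 3)*(v^2 - 6*v + 8) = (v - 3)*(v - 2)*(v - 4)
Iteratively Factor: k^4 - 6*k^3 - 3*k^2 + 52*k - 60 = (k - 2)*(k^3 - 4*k^2 - 11*k + 30) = (k - 2)*(k + 3)*(k^2 - 7*k + 10) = (k - 5)*(k - 2)*(k + 3)*(k - 2)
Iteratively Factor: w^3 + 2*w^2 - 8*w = (w)*(w^2 + 2*w - 8) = w*(w - 2)*(w + 4)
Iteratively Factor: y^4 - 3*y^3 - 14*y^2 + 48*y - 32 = (y - 1)*(y^3 - 2*y^2 - 16*y + 32) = (y - 4)*(y - 1)*(y^2 + 2*y - 8) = (y - 4)*(y - 2)*(y - 1)*(y + 4)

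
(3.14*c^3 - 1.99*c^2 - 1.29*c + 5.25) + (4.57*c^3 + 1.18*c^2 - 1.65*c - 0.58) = 7.71*c^3 - 0.81*c^2 - 2.94*c + 4.67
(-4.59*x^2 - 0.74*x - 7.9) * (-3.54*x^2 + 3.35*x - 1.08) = 16.2486*x^4 - 12.7569*x^3 + 30.4442*x^2 - 25.6658*x + 8.532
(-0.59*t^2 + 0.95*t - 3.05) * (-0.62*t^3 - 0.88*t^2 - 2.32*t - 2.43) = 0.3658*t^5 - 0.0698*t^4 + 2.4238*t^3 + 1.9137*t^2 + 4.7675*t + 7.4115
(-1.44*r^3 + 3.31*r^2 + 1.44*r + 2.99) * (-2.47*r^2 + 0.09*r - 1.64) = 3.5568*r^5 - 8.3053*r^4 - 0.8973*r^3 - 12.6841*r^2 - 2.0925*r - 4.9036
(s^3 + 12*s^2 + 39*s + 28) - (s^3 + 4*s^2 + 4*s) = 8*s^2 + 35*s + 28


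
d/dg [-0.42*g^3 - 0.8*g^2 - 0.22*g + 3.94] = -1.26*g^2 - 1.6*g - 0.22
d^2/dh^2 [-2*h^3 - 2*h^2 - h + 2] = -12*h - 4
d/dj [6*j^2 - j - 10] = 12*j - 1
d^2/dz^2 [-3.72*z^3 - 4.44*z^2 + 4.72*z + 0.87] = -22.32*z - 8.88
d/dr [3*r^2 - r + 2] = 6*r - 1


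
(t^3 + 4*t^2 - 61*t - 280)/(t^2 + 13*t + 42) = (t^2 - 3*t - 40)/(t + 6)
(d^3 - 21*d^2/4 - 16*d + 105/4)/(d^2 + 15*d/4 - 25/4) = (d^2 - 4*d - 21)/(d + 5)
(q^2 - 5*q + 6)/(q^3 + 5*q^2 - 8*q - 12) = (q - 3)/(q^2 + 7*q + 6)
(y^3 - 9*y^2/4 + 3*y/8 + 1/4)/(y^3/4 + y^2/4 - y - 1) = (4*y^2 - y - 1/2)/(y^2 + 3*y + 2)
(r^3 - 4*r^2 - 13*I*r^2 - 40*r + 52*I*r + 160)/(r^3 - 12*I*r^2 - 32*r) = (r^2 - r*(4 + 5*I) + 20*I)/(r*(r - 4*I))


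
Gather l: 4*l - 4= 4*l - 4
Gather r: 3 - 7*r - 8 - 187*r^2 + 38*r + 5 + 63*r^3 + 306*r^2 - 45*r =63*r^3 + 119*r^2 - 14*r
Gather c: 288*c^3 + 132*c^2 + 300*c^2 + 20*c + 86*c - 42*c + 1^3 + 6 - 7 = 288*c^3 + 432*c^2 + 64*c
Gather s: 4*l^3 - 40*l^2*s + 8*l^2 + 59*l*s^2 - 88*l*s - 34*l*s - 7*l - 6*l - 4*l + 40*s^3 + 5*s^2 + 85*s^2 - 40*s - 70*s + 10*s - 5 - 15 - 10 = 4*l^3 + 8*l^2 - 17*l + 40*s^3 + s^2*(59*l + 90) + s*(-40*l^2 - 122*l - 100) - 30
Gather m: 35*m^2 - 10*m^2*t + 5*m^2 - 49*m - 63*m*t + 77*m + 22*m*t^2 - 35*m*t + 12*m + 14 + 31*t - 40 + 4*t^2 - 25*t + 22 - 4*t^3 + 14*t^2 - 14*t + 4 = m^2*(40 - 10*t) + m*(22*t^2 - 98*t + 40) - 4*t^3 + 18*t^2 - 8*t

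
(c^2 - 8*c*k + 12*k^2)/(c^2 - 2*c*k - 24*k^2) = (c - 2*k)/(c + 4*k)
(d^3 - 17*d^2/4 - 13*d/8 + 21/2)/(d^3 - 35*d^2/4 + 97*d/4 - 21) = (d + 3/2)/(d - 3)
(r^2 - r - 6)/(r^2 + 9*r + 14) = (r - 3)/(r + 7)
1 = 1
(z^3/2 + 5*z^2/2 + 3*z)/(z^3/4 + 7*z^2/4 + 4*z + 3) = 2*z/(z + 2)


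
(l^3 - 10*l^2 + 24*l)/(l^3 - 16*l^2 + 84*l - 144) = l/(l - 6)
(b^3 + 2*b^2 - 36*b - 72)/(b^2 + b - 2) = (b^2 - 36)/(b - 1)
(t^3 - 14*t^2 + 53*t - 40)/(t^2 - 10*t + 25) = (t^2 - 9*t + 8)/(t - 5)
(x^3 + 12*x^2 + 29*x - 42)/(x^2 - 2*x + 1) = (x^2 + 13*x + 42)/(x - 1)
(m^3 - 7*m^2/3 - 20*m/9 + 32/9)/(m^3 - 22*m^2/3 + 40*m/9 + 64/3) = (m - 1)/(m - 6)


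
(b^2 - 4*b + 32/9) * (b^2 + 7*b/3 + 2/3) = b^4 - 5*b^3/3 - 46*b^2/9 + 152*b/27 + 64/27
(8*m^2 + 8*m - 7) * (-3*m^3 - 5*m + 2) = -24*m^5 - 24*m^4 - 19*m^3 - 24*m^2 + 51*m - 14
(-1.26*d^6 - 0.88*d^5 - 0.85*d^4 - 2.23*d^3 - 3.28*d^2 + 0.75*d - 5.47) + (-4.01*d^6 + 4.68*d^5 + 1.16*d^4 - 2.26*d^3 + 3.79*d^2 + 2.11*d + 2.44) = -5.27*d^6 + 3.8*d^5 + 0.31*d^4 - 4.49*d^3 + 0.51*d^2 + 2.86*d - 3.03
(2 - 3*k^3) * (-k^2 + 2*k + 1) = 3*k^5 - 6*k^4 - 3*k^3 - 2*k^2 + 4*k + 2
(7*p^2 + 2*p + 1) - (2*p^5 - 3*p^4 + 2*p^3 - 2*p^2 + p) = -2*p^5 + 3*p^4 - 2*p^3 + 9*p^2 + p + 1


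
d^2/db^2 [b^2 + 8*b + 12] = 2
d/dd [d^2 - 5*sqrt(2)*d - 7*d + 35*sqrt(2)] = 2*d - 5*sqrt(2) - 7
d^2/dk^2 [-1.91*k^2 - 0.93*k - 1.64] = -3.82000000000000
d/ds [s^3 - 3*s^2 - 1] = 3*s*(s - 2)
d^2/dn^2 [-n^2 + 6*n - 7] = -2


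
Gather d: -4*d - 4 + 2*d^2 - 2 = 2*d^2 - 4*d - 6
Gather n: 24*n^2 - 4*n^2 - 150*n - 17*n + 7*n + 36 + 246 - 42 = 20*n^2 - 160*n + 240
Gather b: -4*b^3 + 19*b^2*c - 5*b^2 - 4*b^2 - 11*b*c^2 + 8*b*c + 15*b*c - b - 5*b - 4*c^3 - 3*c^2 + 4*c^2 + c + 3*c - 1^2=-4*b^3 + b^2*(19*c - 9) + b*(-11*c^2 + 23*c - 6) - 4*c^3 + c^2 + 4*c - 1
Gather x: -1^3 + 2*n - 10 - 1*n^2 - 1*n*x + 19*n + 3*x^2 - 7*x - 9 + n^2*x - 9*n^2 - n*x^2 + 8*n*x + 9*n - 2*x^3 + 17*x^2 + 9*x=-10*n^2 + 30*n - 2*x^3 + x^2*(20 - n) + x*(n^2 + 7*n + 2) - 20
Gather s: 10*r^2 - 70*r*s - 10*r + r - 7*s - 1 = 10*r^2 - 9*r + s*(-70*r - 7) - 1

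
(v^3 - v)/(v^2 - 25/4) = 4*v*(v^2 - 1)/(4*v^2 - 25)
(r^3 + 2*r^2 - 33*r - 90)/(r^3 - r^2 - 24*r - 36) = (r + 5)/(r + 2)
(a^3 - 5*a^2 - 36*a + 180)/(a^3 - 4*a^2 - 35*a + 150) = (a - 6)/(a - 5)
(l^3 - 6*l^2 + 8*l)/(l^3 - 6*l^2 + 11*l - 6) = l*(l - 4)/(l^2 - 4*l + 3)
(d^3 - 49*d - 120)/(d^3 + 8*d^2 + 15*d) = (d - 8)/d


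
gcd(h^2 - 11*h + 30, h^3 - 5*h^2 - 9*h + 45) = h - 5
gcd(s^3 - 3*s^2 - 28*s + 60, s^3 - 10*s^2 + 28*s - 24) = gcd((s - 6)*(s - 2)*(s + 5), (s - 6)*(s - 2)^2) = s^2 - 8*s + 12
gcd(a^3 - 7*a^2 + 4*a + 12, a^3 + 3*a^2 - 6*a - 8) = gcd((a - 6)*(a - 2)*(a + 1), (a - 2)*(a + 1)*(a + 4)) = a^2 - a - 2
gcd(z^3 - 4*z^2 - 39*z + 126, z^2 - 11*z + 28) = z - 7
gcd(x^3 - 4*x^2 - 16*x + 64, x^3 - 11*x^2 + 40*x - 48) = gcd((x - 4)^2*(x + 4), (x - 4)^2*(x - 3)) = x^2 - 8*x + 16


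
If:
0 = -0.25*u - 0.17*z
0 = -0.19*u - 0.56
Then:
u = -2.95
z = 4.33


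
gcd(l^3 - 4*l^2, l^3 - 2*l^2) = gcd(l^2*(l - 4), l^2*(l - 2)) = l^2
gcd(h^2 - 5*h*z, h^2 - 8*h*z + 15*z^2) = -h + 5*z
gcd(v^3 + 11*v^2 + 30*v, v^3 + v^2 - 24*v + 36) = v + 6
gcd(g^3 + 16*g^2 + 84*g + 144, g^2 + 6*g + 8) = g + 4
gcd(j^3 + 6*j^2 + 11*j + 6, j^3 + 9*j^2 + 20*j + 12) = j^2 + 3*j + 2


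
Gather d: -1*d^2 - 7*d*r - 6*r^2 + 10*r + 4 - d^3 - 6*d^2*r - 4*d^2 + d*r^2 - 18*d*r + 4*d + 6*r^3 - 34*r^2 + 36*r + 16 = -d^3 + d^2*(-6*r - 5) + d*(r^2 - 25*r + 4) + 6*r^3 - 40*r^2 + 46*r + 20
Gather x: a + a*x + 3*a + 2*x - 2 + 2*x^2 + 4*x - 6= 4*a + 2*x^2 + x*(a + 6) - 8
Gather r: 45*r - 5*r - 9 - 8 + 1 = 40*r - 16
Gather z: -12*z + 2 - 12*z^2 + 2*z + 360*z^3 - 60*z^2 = 360*z^3 - 72*z^2 - 10*z + 2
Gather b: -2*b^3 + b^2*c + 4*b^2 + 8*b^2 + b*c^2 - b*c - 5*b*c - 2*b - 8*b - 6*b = -2*b^3 + b^2*(c + 12) + b*(c^2 - 6*c - 16)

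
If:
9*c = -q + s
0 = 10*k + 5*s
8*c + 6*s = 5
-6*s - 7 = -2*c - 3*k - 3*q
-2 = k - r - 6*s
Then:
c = -43/76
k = -181/228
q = 1523/228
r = -1897/228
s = 181/114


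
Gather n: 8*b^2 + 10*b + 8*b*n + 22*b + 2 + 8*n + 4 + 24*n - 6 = 8*b^2 + 32*b + n*(8*b + 32)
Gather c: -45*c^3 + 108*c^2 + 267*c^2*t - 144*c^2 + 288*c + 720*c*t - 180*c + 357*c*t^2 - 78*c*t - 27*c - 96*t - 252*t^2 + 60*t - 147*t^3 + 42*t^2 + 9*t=-45*c^3 + c^2*(267*t - 36) + c*(357*t^2 + 642*t + 81) - 147*t^3 - 210*t^2 - 27*t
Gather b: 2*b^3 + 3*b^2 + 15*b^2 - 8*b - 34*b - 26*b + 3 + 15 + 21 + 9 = 2*b^3 + 18*b^2 - 68*b + 48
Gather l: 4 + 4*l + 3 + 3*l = 7*l + 7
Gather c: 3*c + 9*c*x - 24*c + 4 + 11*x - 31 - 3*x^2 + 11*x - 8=c*(9*x - 21) - 3*x^2 + 22*x - 35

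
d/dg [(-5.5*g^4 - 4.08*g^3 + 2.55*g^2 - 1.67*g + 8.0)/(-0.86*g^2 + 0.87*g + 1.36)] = (9.46*g^5 - 10.8462*g^4 - 37.0192*g^3 - 15.8641*g^2 + 20.696*g - 9.2312)/(0.7396*g^4 - 1.4964*g^3 - 1.5823*g^2 + 2.3664*g + 1.8496)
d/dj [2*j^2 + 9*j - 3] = 4*j + 9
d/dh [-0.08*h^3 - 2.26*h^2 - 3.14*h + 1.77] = -0.24*h^2 - 4.52*h - 3.14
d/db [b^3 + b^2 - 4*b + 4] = 3*b^2 + 2*b - 4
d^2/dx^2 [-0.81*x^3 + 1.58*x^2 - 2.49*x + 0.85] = 3.16 - 4.86*x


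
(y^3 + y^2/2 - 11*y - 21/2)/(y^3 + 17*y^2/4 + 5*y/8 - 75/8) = 4*(2*y^2 - 5*y - 7)/(8*y^2 + 10*y - 25)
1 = 1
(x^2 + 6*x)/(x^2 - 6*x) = (x + 6)/(x - 6)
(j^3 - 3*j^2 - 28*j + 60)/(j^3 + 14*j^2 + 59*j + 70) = (j^2 - 8*j + 12)/(j^2 + 9*j + 14)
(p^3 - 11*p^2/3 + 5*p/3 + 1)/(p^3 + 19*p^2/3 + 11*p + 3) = (p^2 - 4*p + 3)/(p^2 + 6*p + 9)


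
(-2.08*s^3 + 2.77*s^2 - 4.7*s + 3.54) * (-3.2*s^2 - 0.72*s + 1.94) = 6.656*s^5 - 7.3664*s^4 + 9.0104*s^3 - 2.5702*s^2 - 11.6668*s + 6.8676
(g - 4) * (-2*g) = -2*g^2 + 8*g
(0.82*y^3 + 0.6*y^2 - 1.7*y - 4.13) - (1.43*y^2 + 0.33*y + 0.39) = 0.82*y^3 - 0.83*y^2 - 2.03*y - 4.52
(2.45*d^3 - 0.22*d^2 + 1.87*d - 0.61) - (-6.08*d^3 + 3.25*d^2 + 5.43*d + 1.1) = 8.53*d^3 - 3.47*d^2 - 3.56*d - 1.71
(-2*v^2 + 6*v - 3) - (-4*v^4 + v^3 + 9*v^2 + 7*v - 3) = 4*v^4 - v^3 - 11*v^2 - v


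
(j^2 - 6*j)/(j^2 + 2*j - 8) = j*(j - 6)/(j^2 + 2*j - 8)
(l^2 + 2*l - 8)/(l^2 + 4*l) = (l - 2)/l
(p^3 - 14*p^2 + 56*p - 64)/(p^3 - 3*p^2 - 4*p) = (p^2 - 10*p + 16)/(p*(p + 1))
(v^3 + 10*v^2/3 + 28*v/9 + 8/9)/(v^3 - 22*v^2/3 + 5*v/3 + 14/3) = (3*v^2 + 8*v + 4)/(3*(v^2 - 8*v + 7))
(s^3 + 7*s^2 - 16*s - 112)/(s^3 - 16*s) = (s + 7)/s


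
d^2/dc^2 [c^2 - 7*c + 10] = 2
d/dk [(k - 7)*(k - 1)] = 2*k - 8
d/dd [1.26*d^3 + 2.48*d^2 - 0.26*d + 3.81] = 3.78*d^2 + 4.96*d - 0.26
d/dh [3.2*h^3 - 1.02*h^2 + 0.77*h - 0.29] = 9.6*h^2 - 2.04*h + 0.77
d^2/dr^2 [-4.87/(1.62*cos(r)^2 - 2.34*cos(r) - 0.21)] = (-51.123312*(1 - cos(r)^2)^2 + 55.383588*cos(r)^3 - 58.854924*cos(r)^2 - 108.374058*cos(r) + 107.769204)/(-1.62*cos(r)^2 + 2.34*cos(r) + 0.21)^3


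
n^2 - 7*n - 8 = (n - 8)*(n + 1)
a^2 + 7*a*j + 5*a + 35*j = (a + 5)*(a + 7*j)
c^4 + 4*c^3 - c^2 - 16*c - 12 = (c - 2)*(c + 1)*(c + 2)*(c + 3)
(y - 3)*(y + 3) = y^2 - 9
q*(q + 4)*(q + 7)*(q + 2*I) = q^4 + 11*q^3 + 2*I*q^3 + 28*q^2 + 22*I*q^2 + 56*I*q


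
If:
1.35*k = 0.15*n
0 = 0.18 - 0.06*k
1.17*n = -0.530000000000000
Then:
No Solution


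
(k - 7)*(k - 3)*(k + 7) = k^3 - 3*k^2 - 49*k + 147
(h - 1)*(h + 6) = h^2 + 5*h - 6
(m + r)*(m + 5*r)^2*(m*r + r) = m^4*r + 11*m^3*r^2 + m^3*r + 35*m^2*r^3 + 11*m^2*r^2 + 25*m*r^4 + 35*m*r^3 + 25*r^4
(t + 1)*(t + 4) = t^2 + 5*t + 4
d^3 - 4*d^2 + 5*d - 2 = (d - 2)*(d - 1)^2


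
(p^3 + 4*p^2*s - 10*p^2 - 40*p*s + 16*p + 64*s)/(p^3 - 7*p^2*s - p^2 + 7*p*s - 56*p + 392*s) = (p^2 + 4*p*s - 2*p - 8*s)/(p^2 - 7*p*s + 7*p - 49*s)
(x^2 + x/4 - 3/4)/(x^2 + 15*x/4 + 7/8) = 2*(4*x^2 + x - 3)/(8*x^2 + 30*x + 7)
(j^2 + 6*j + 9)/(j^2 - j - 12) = (j + 3)/(j - 4)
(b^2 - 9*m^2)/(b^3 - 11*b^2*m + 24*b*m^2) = (b + 3*m)/(b*(b - 8*m))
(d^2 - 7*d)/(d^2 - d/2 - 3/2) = 2*d*(7 - d)/(-2*d^2 + d + 3)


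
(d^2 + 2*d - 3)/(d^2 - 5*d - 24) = (d - 1)/(d - 8)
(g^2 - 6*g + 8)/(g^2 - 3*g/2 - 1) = 2*(g - 4)/(2*g + 1)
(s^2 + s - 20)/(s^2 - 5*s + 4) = (s + 5)/(s - 1)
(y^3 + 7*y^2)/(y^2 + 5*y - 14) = y^2/(y - 2)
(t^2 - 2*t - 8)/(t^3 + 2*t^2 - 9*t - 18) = (t - 4)/(t^2 - 9)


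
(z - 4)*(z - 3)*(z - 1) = z^3 - 8*z^2 + 19*z - 12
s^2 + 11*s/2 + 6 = (s + 3/2)*(s + 4)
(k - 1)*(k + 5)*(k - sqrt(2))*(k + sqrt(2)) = k^4 + 4*k^3 - 7*k^2 - 8*k + 10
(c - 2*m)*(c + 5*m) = c^2 + 3*c*m - 10*m^2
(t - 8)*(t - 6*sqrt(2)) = t^2 - 6*sqrt(2)*t - 8*t + 48*sqrt(2)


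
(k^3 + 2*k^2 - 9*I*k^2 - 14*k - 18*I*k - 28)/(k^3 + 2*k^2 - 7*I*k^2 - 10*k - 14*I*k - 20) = (k - 7*I)/(k - 5*I)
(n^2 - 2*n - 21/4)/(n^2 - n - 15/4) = (2*n - 7)/(2*n - 5)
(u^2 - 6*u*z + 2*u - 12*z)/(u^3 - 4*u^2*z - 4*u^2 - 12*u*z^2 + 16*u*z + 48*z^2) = (u + 2)/(u^2 + 2*u*z - 4*u - 8*z)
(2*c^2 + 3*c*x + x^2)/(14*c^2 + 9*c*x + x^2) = (c + x)/(7*c + x)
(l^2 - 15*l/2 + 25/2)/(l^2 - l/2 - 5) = (l - 5)/(l + 2)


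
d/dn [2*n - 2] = 2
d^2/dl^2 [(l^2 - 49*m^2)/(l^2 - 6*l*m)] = 6*m*(2*l^3 - 49*l^2*m + 294*l*m^2 - 588*m^3)/(l^3*(l^3 - 18*l^2*m + 108*l*m^2 - 216*m^3))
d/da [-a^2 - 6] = -2*a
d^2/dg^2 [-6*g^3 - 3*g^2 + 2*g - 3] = -36*g - 6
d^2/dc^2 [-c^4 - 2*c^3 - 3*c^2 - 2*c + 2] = -12*c^2 - 12*c - 6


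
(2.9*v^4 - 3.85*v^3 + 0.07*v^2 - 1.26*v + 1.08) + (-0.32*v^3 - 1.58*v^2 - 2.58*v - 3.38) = 2.9*v^4 - 4.17*v^3 - 1.51*v^2 - 3.84*v - 2.3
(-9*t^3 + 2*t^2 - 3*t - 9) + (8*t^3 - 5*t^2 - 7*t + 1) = -t^3 - 3*t^2 - 10*t - 8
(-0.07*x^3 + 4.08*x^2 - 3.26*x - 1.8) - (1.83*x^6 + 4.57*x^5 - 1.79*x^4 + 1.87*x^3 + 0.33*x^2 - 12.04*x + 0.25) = -1.83*x^6 - 4.57*x^5 + 1.79*x^4 - 1.94*x^3 + 3.75*x^2 + 8.78*x - 2.05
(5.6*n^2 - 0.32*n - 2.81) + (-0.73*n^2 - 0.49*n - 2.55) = 4.87*n^2 - 0.81*n - 5.36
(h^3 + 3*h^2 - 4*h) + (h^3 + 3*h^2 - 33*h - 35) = 2*h^3 + 6*h^2 - 37*h - 35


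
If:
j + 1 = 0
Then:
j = -1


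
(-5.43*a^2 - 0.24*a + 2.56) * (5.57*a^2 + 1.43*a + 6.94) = -30.2451*a^4 - 9.1017*a^3 - 23.7682*a^2 + 1.9952*a + 17.7664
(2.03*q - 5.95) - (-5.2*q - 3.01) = 7.23*q - 2.94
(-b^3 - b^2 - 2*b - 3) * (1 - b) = b^4 + b^2 + b - 3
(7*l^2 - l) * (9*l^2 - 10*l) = 63*l^4 - 79*l^3 + 10*l^2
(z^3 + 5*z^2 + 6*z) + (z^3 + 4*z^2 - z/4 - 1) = 2*z^3 + 9*z^2 + 23*z/4 - 1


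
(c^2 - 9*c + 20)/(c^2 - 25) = (c - 4)/(c + 5)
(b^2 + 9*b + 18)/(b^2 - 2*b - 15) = (b + 6)/(b - 5)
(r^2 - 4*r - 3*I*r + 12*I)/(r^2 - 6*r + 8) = (r - 3*I)/(r - 2)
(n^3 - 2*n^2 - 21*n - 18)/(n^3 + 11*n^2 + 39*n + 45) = (n^2 - 5*n - 6)/(n^2 + 8*n + 15)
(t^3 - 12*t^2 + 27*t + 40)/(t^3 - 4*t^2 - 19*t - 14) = (t^2 - 13*t + 40)/(t^2 - 5*t - 14)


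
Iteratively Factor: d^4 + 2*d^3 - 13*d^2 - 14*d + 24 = (d + 2)*(d^3 - 13*d + 12) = (d + 2)*(d + 4)*(d^2 - 4*d + 3) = (d - 1)*(d + 2)*(d + 4)*(d - 3)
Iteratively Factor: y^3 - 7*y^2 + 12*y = (y)*(y^2 - 7*y + 12) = y*(y - 4)*(y - 3)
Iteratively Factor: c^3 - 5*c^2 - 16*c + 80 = (c + 4)*(c^2 - 9*c + 20) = (c - 4)*(c + 4)*(c - 5)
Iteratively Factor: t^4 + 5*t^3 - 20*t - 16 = (t + 4)*(t^3 + t^2 - 4*t - 4) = (t + 2)*(t + 4)*(t^2 - t - 2) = (t + 1)*(t + 2)*(t + 4)*(t - 2)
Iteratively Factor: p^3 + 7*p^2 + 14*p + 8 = (p + 1)*(p^2 + 6*p + 8) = (p + 1)*(p + 4)*(p + 2)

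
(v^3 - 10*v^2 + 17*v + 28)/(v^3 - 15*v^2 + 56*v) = (v^2 - 3*v - 4)/(v*(v - 8))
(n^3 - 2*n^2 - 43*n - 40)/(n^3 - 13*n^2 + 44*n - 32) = (n^2 + 6*n + 5)/(n^2 - 5*n + 4)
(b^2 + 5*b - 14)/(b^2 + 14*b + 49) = (b - 2)/(b + 7)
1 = 1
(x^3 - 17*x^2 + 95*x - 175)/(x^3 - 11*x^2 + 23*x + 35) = (x - 5)/(x + 1)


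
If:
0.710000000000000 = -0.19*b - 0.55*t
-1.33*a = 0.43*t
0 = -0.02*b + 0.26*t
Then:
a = 0.08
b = -3.06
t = -0.24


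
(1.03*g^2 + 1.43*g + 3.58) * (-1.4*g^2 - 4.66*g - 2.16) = -1.442*g^4 - 6.8018*g^3 - 13.9006*g^2 - 19.7716*g - 7.7328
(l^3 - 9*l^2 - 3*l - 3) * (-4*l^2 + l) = -4*l^5 + 37*l^4 + 3*l^3 + 9*l^2 - 3*l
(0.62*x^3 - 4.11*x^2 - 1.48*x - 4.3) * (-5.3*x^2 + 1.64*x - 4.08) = -3.286*x^5 + 22.7998*x^4 - 1.426*x^3 + 37.1316*x^2 - 1.0136*x + 17.544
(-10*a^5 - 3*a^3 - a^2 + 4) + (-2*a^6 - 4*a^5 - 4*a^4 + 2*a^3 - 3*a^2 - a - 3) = -2*a^6 - 14*a^5 - 4*a^4 - a^3 - 4*a^2 - a + 1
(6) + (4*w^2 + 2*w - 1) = 4*w^2 + 2*w + 5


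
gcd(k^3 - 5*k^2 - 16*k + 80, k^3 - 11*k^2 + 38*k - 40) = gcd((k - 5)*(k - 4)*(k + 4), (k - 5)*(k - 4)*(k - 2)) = k^2 - 9*k + 20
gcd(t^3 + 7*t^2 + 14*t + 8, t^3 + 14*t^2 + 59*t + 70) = t + 2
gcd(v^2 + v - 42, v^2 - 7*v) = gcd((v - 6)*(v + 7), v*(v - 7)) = 1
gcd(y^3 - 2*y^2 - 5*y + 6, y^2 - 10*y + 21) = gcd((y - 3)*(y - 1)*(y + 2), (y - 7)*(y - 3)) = y - 3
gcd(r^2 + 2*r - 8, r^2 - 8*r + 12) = r - 2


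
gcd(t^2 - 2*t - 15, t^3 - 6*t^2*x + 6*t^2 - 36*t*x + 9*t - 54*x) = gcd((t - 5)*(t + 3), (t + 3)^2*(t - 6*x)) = t + 3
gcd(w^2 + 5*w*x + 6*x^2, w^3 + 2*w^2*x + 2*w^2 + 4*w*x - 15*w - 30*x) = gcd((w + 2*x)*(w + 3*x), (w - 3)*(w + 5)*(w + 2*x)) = w + 2*x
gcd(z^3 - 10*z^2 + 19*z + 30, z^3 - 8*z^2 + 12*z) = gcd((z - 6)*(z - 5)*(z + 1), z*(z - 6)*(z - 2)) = z - 6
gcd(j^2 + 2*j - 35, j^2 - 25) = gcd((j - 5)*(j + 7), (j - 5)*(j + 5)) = j - 5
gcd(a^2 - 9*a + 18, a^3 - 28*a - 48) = a - 6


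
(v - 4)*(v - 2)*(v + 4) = v^3 - 2*v^2 - 16*v + 32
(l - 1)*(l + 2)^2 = l^3 + 3*l^2 - 4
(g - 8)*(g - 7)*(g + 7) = g^3 - 8*g^2 - 49*g + 392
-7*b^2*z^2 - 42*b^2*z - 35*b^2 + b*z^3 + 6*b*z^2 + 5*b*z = (-7*b + z)*(z + 5)*(b*z + b)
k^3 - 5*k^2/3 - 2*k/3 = k*(k - 2)*(k + 1/3)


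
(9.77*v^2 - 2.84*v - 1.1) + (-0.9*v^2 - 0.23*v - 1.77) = 8.87*v^2 - 3.07*v - 2.87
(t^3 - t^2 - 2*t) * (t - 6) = t^4 - 7*t^3 + 4*t^2 + 12*t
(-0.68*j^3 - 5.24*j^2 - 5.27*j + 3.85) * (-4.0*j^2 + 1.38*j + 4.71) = 2.72*j^5 + 20.0216*j^4 + 10.646*j^3 - 47.353*j^2 - 19.5087*j + 18.1335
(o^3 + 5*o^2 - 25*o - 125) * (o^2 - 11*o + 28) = o^5 - 6*o^4 - 52*o^3 + 290*o^2 + 675*o - 3500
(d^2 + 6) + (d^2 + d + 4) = 2*d^2 + d + 10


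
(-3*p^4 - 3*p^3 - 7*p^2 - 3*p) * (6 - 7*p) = 21*p^5 + 3*p^4 + 31*p^3 - 21*p^2 - 18*p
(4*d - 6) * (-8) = 48 - 32*d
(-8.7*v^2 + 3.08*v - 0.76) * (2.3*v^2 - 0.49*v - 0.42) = -20.01*v^4 + 11.347*v^3 + 0.396799999999999*v^2 - 0.9212*v + 0.3192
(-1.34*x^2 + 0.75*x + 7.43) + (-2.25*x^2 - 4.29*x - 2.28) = -3.59*x^2 - 3.54*x + 5.15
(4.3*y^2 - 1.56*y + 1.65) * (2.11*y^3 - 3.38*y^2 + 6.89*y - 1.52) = 9.073*y^5 - 17.8256*y^4 + 38.3813*y^3 - 22.8614*y^2 + 13.7397*y - 2.508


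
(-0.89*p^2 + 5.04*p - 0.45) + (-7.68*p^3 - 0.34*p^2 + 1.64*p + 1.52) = -7.68*p^3 - 1.23*p^2 + 6.68*p + 1.07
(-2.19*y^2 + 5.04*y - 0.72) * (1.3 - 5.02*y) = 10.9938*y^3 - 28.1478*y^2 + 10.1664*y - 0.936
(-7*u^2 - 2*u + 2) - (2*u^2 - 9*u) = -9*u^2 + 7*u + 2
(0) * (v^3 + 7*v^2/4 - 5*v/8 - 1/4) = 0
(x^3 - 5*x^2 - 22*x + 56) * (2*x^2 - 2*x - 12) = 2*x^5 - 12*x^4 - 46*x^3 + 216*x^2 + 152*x - 672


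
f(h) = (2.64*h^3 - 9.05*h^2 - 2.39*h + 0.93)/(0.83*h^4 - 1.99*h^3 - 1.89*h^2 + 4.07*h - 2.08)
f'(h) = (7.92*h^2 - 18.1*h - 2.39)/(0.83*h^4 - 1.99*h^3 - 1.89*h^2 + 4.07*h - 2.08) + (-3.32*h^3 + 5.97*h^2 + 3.78*h - 4.07)*(2.64*h^3 - 9.05*h^2 - 2.39*h + 0.93)/(0.83*h^4 - 1.99*h^3 - 1.89*h^2 + 4.07*h - 2.08)^2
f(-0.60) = 0.31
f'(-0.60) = -2.19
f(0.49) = 2.90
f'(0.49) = 17.59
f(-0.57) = 0.25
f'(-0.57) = -2.10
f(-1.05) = 1.87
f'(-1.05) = -5.82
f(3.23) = -0.84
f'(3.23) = 3.86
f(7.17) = 0.35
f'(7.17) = -0.03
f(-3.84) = -1.10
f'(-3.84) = -0.40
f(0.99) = 7.47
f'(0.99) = -4.49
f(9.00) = 0.30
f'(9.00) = -0.03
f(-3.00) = -1.61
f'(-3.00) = -0.93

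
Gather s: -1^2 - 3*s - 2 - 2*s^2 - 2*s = -2*s^2 - 5*s - 3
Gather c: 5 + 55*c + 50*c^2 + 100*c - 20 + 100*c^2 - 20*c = 150*c^2 + 135*c - 15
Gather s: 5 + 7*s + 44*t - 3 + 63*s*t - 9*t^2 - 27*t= s*(63*t + 7) - 9*t^2 + 17*t + 2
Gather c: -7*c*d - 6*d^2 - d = -7*c*d - 6*d^2 - d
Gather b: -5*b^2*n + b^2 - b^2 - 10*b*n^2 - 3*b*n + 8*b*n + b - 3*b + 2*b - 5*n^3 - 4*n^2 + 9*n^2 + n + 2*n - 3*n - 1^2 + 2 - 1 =-5*b^2*n + b*(-10*n^2 + 5*n) - 5*n^3 + 5*n^2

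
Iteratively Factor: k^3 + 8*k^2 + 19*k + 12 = (k + 3)*(k^2 + 5*k + 4) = (k + 3)*(k + 4)*(k + 1)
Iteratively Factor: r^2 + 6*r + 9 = (r + 3)*(r + 3)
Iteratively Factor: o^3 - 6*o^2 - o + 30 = (o + 2)*(o^2 - 8*o + 15) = (o - 3)*(o + 2)*(o - 5)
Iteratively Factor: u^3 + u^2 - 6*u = (u - 2)*(u^2 + 3*u) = u*(u - 2)*(u + 3)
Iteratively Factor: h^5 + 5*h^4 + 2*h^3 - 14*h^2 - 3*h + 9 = (h - 1)*(h^4 + 6*h^3 + 8*h^2 - 6*h - 9) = (h - 1)*(h + 3)*(h^3 + 3*h^2 - h - 3) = (h - 1)^2*(h + 3)*(h^2 + 4*h + 3) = (h - 1)^2*(h + 3)^2*(h + 1)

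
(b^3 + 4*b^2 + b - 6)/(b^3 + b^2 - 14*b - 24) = (b - 1)/(b - 4)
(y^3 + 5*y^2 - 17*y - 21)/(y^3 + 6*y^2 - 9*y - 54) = (y^2 + 8*y + 7)/(y^2 + 9*y + 18)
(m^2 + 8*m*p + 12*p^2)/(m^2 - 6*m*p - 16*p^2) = (-m - 6*p)/(-m + 8*p)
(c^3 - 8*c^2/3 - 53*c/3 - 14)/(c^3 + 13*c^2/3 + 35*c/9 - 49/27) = 9*(c^2 - 5*c - 6)/(9*c^2 + 18*c - 7)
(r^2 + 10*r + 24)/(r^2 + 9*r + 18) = (r + 4)/(r + 3)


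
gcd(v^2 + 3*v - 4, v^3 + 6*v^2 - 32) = v + 4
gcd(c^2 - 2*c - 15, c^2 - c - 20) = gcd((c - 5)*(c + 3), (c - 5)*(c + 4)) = c - 5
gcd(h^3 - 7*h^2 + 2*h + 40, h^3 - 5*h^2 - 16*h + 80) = h^2 - 9*h + 20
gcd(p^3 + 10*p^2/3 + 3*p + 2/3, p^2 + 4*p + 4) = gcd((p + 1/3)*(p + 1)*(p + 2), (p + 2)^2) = p + 2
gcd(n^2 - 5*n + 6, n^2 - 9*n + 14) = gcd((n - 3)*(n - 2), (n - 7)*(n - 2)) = n - 2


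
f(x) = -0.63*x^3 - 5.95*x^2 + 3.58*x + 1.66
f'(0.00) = 3.58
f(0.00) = 1.66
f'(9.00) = -256.61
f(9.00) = -907.34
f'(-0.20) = 5.88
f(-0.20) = 0.71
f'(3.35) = -57.50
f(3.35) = -76.81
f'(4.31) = -82.82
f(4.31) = -143.88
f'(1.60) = -20.30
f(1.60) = -10.42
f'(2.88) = -46.37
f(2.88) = -52.43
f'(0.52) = -3.12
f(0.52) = 1.82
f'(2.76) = -43.66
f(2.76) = -47.03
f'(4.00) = -74.26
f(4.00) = -119.54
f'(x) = -1.89*x^2 - 11.9*x + 3.58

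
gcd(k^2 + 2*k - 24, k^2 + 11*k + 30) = k + 6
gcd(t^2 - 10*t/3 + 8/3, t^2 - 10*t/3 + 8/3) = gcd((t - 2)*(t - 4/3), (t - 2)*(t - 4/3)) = t^2 - 10*t/3 + 8/3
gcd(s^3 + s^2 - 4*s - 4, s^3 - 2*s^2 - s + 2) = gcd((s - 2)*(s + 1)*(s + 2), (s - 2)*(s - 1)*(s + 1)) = s^2 - s - 2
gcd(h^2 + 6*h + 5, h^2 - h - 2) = h + 1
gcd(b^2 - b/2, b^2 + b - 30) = 1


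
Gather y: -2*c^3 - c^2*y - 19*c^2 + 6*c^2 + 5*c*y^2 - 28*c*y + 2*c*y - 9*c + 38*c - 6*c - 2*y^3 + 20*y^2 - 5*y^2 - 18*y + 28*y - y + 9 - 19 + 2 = -2*c^3 - 13*c^2 + 23*c - 2*y^3 + y^2*(5*c + 15) + y*(-c^2 - 26*c + 9) - 8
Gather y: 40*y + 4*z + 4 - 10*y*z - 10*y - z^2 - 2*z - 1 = y*(30 - 10*z) - z^2 + 2*z + 3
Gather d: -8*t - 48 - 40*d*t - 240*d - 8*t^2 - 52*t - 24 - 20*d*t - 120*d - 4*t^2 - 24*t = d*(-60*t - 360) - 12*t^2 - 84*t - 72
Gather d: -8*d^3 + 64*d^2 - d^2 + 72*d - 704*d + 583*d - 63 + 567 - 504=-8*d^3 + 63*d^2 - 49*d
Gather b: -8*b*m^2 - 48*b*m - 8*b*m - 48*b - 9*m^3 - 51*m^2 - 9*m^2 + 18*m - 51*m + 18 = b*(-8*m^2 - 56*m - 48) - 9*m^3 - 60*m^2 - 33*m + 18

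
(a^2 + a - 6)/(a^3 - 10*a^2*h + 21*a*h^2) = (a^2 + a - 6)/(a*(a^2 - 10*a*h + 21*h^2))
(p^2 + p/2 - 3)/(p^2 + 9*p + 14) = (p - 3/2)/(p + 7)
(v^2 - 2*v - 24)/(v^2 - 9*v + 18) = (v + 4)/(v - 3)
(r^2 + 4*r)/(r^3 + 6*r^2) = (r + 4)/(r*(r + 6))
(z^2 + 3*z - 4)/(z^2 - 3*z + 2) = (z + 4)/(z - 2)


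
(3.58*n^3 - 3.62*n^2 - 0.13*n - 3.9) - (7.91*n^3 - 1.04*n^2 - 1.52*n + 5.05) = -4.33*n^3 - 2.58*n^2 + 1.39*n - 8.95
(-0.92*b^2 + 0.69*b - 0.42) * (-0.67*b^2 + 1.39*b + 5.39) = 0.6164*b^4 - 1.7411*b^3 - 3.7183*b^2 + 3.1353*b - 2.2638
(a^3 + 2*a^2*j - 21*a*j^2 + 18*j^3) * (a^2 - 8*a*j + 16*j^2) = a^5 - 6*a^4*j - 21*a^3*j^2 + 218*a^2*j^3 - 480*a*j^4 + 288*j^5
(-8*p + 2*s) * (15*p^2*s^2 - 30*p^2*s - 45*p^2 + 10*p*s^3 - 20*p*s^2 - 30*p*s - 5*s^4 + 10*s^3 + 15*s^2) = -120*p^3*s^2 + 240*p^3*s + 360*p^3 - 50*p^2*s^3 + 100*p^2*s^2 + 150*p^2*s + 60*p*s^4 - 120*p*s^3 - 180*p*s^2 - 10*s^5 + 20*s^4 + 30*s^3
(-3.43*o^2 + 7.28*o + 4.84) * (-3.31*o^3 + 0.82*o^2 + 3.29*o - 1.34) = 11.3533*o^5 - 26.9094*o^4 - 21.3355*o^3 + 32.5162*o^2 + 6.1684*o - 6.4856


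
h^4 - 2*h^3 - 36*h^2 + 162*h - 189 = (h - 3)^3*(h + 7)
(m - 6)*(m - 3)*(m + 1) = m^3 - 8*m^2 + 9*m + 18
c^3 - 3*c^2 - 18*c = c*(c - 6)*(c + 3)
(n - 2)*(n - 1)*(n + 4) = n^3 + n^2 - 10*n + 8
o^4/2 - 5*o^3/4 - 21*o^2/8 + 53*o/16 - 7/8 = (o/2 + 1)*(o - 7/2)*(o - 1/2)^2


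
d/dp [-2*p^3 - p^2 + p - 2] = -6*p^2 - 2*p + 1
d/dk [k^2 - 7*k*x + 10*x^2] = 2*k - 7*x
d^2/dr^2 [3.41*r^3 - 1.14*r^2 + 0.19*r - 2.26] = 20.46*r - 2.28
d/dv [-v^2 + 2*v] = 2 - 2*v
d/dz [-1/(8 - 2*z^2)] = -z/(z^2 - 4)^2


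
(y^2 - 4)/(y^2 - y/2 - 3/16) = 16*(4 - y^2)/(-16*y^2 + 8*y + 3)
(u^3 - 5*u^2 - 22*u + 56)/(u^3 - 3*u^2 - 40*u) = (-u^3 + 5*u^2 + 22*u - 56)/(u*(-u^2 + 3*u + 40))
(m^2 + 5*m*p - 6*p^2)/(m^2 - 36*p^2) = (-m + p)/(-m + 6*p)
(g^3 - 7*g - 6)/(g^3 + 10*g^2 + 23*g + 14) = (g - 3)/(g + 7)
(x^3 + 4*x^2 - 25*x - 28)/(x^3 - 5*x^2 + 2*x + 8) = (x + 7)/(x - 2)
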